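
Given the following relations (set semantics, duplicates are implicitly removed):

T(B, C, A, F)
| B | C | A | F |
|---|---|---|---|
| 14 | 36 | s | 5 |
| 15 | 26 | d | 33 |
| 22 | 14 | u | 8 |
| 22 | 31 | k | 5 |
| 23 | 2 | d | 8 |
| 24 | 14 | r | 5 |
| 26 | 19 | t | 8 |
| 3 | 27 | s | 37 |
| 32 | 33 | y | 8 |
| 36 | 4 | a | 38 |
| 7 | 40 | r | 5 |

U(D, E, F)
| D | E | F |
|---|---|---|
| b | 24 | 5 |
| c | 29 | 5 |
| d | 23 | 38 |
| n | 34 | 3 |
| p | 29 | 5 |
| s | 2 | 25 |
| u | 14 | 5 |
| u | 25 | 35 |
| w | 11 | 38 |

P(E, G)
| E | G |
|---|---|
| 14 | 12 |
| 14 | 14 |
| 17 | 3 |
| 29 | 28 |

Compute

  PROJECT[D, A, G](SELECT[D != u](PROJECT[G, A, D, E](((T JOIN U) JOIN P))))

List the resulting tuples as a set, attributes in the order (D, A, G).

Joining T and U on F yields {(14, 36, s, 5, b, 24), (14, 36, s, 5, c, 29), (14, 36, s, 5, p, 29), (14, 36, s, 5, u, 14), (22, 31, k, 5, b, 24), (22, 31, k, 5, c, 29), (22, 31, k, 5, p, 29), (22, 31, k, 5, u, 14), (24, 14, r, 5, b, 24), (24, 14, r, 5, c, 29), (24, 14, r, 5, p, 29), (24, 14, r, 5, u, 14), (36, 4, a, 38, d, 23), (36, 4, a, 38, w, 11), (7, 40, r, 5, b, 24), (7, 40, r, 5, c, 29), (7, 40, r, 5, p, 29), (7, 40, r, 5, u, 14)}.
Joining (T JOIN U) and P on E yields {(14, 36, s, 5, c, 29, 28), (14, 36, s, 5, p, 29, 28), (14, 36, s, 5, u, 14, 12), (14, 36, s, 5, u, 14, 14), (22, 31, k, 5, c, 29, 28), (22, 31, k, 5, p, 29, 28), (22, 31, k, 5, u, 14, 12), (22, 31, k, 5, u, 14, 14), (24, 14, r, 5, c, 29, 28), (24, 14, r, 5, p, 29, 28), (24, 14, r, 5, u, 14, 12), (24, 14, r, 5, u, 14, 14), (7, 40, r, 5, c, 29, 28), (7, 40, r, 5, p, 29, 28), (7, 40, r, 5, u, 14, 12), (7, 40, r, 5, u, 14, 14)}.
π[G, A, D, E]: project onto (G, A, D, E) (4 duplicate(s) eliminated) → {(12, k, u, 14), (12, r, u, 14), (12, s, u, 14), (14, k, u, 14), (14, r, u, 14), (14, s, u, 14), (28, k, c, 29), (28, k, p, 29), (28, r, c, 29), (28, r, p, 29), (28, s, c, 29), (28, s, p, 29)}
σ[D != u]: keep tuples satisfying D != u → {(28, k, c, 29), (28, k, p, 29), (28, r, c, 29), (28, r, p, 29), (28, s, c, 29), (28, s, p, 29)}
π[D, A, G]: project onto (D, A, G) → {(c, k, 28), (c, r, 28), (c, s, 28), (p, k, 28), (p, r, 28), (p, s, 28)}

{(c, k, 28), (c, r, 28), (c, s, 28), (p, k, 28), (p, r, 28), (p, s, 28)}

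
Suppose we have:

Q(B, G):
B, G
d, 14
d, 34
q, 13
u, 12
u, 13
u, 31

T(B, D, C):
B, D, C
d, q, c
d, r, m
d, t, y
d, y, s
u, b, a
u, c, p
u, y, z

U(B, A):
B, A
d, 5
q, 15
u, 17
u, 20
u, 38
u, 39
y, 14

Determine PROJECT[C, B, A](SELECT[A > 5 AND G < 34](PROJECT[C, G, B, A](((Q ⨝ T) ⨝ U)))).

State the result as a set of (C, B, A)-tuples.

{(a, u, 17), (a, u, 20), (a, u, 38), (a, u, 39), (p, u, 17), (p, u, 20), (p, u, 38), (p, u, 39), (z, u, 17), (z, u, 20), (z, u, 38), (z, u, 39)}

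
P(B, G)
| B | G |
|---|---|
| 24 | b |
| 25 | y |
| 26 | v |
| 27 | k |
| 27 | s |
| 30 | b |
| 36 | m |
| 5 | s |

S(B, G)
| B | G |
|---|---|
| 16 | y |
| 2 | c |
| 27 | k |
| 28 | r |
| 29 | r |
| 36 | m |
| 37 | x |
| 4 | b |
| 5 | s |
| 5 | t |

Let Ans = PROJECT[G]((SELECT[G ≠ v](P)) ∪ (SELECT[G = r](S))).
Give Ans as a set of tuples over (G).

{b, k, m, r, s, y}

Filtering on G ≠ v leaves {(24, b), (25, y), (27, k), (27, s), (30, b), (36, m), (5, s)}.
Filtering on G = r leaves {(28, r), (29, r)}.
Taking the union: {(24, b), (25, y), (27, k), (27, s), (28, r), (29, r), (30, b), (36, m), (5, s)}
Projecting to G (3 duplicate(s) eliminated): {b, k, m, r, s, y}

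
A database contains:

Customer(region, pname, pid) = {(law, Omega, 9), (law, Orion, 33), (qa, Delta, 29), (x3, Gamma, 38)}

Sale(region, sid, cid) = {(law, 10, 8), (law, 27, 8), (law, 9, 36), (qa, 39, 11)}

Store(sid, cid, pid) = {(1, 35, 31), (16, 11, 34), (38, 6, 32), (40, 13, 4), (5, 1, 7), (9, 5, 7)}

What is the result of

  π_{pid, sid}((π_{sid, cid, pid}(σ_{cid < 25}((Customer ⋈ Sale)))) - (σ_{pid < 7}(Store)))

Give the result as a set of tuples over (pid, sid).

Customer ⋈ Sale (natural join on region): {(law, Omega, 9, 10, 8), (law, Omega, 9, 27, 8), (law, Omega, 9, 9, 36), (law, Orion, 33, 10, 8), (law, Orion, 33, 27, 8), (law, Orion, 33, 9, 36), (qa, Delta, 29, 39, 11)}
Filtering on cid < 25 leaves {(law, Omega, 9, 10, 8), (law, Omega, 9, 27, 8), (law, Orion, 33, 10, 8), (law, Orion, 33, 27, 8), (qa, Delta, 29, 39, 11)}.
Keep only column(s) sid, cid, pid: {(10, 8, 33), (10, 8, 9), (27, 8, 33), (27, 8, 9), (39, 11, 29)}
Filtering on pid < 7 leaves {(40, 13, 4)}.
Set difference of the two operands is {(10, 8, 33), (10, 8, 9), (27, 8, 33), (27, 8, 9), (39, 11, 29)}.
Keep only column(s) pid, sid: {(29, 39), (33, 10), (33, 27), (9, 10), (9, 27)}

{(29, 39), (33, 10), (33, 27), (9, 10), (9, 27)}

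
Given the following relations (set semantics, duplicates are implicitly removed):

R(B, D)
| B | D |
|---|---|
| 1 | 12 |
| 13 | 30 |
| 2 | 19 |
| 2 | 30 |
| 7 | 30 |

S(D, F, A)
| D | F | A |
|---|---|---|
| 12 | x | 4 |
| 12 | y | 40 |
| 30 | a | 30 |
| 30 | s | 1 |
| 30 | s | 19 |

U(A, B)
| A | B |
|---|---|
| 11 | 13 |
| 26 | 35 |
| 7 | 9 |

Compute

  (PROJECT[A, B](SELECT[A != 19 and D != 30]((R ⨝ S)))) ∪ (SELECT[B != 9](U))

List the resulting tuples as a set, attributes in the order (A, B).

{(11, 13), (26, 35), (4, 1), (40, 1)}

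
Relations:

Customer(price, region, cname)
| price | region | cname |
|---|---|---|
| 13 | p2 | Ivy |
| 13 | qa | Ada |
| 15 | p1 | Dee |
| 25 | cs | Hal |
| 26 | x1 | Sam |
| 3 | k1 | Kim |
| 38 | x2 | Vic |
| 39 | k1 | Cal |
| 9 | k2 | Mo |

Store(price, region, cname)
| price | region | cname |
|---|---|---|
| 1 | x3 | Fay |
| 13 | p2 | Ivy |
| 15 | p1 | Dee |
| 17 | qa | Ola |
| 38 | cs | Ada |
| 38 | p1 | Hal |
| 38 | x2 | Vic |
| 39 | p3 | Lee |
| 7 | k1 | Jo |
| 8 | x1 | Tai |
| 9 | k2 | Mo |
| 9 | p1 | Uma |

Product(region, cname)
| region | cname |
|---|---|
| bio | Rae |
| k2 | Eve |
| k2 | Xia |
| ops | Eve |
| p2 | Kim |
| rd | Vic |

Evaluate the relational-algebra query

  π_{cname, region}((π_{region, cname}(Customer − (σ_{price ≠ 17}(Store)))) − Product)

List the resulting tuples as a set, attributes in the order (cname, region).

{(Ada, qa), (Cal, k1), (Hal, cs), (Kim, k1), (Sam, x1)}

σ[price ≠ 17]: keep tuples satisfying price ≠ 17 → {(1, x3, Fay), (13, p2, Ivy), (15, p1, Dee), (38, cs, Ada), (38, p1, Hal), (38, x2, Vic), (39, p3, Lee), (7, k1, Jo), (8, x1, Tai), (9, k2, Mo), (9, p1, Uma)}
Set difference of the two operands is {(13, qa, Ada), (25, cs, Hal), (26, x1, Sam), (3, k1, Kim), (39, k1, Cal)}.
Keep only column(s) region, cname: {(cs, Hal), (k1, Cal), (k1, Kim), (qa, Ada), (x1, Sam)}
Set difference of the two operands is {(cs, Hal), (k1, Cal), (k1, Kim), (qa, Ada), (x1, Sam)}.
Keep only column(s) cname, region: {(Ada, qa), (Cal, k1), (Hal, cs), (Kim, k1), (Sam, x1)}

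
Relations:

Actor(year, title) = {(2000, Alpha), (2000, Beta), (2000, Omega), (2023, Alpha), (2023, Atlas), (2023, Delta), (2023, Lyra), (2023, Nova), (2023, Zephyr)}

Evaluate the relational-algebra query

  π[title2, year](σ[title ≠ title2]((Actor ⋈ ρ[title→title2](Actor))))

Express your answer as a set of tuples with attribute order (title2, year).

ρ[title→title2]: schema becomes (year, title2); tuples unchanged.
Joining Actor and ρ[title→title2](Actor) on year yields {(2000, Alpha, Alpha), (2000, Alpha, Beta), (2000, Alpha, Omega), (2000, Beta, Alpha), (2000, Beta, Beta), (2000, Beta, Omega), (2000, Omega, Alpha), (2000, Omega, Beta), (2000, Omega, Omega), (2023, Alpha, Alpha), (2023, Alpha, Atlas), (2023, Alpha, Delta), (2023, Alpha, Lyra), (2023, Alpha, Nova), (2023, Alpha, Zephyr), (2023, Atlas, Alpha), (2023, Atlas, Atlas), (2023, Atlas, Delta), (2023, Atlas, Lyra), (2023, Atlas, Nova), (2023, Atlas, Zephyr), (2023, Delta, Alpha), (2023, Delta, Atlas), (2023, Delta, Delta), (2023, Delta, Lyra), (2023, Delta, Nova), (2023, Delta, Zephyr), (2023, Lyra, Alpha), (2023, Lyra, Atlas), (2023, Lyra, Delta), (2023, Lyra, Lyra), (2023, Lyra, Nova), (2023, Lyra, Zephyr), (2023, Nova, Alpha), (2023, Nova, Atlas), (2023, Nova, Delta), (2023, Nova, Lyra), (2023, Nova, Nova), (2023, Nova, Zephyr), (2023, Zephyr, Alpha), (2023, Zephyr, Atlas), (2023, Zephyr, Delta), (2023, Zephyr, Lyra), (2023, Zephyr, Nova), (2023, Zephyr, Zephyr)}.
σ[title ≠ title2]: keep tuples satisfying title ≠ title2 → {(2000, Alpha, Beta), (2000, Alpha, Omega), (2000, Beta, Alpha), (2000, Beta, Omega), (2000, Omega, Alpha), (2000, Omega, Beta), (2023, Alpha, Atlas), (2023, Alpha, Delta), (2023, Alpha, Lyra), (2023, Alpha, Nova), (2023, Alpha, Zephyr), (2023, Atlas, Alpha), (2023, Atlas, Delta), (2023, Atlas, Lyra), (2023, Atlas, Nova), (2023, Atlas, Zephyr), (2023, Delta, Alpha), (2023, Delta, Atlas), (2023, Delta, Lyra), (2023, Delta, Nova), (2023, Delta, Zephyr), (2023, Lyra, Alpha), (2023, Lyra, Atlas), (2023, Lyra, Delta), (2023, Lyra, Nova), (2023, Lyra, Zephyr), (2023, Nova, Alpha), (2023, Nova, Atlas), (2023, Nova, Delta), (2023, Nova, Lyra), (2023, Nova, Zephyr), (2023, Zephyr, Alpha), (2023, Zephyr, Atlas), (2023, Zephyr, Delta), (2023, Zephyr, Lyra), (2023, Zephyr, Nova)}
π_{title2, year} gives {(Alpha, 2000), (Alpha, 2023), (Atlas, 2023), (Beta, 2000), (Delta, 2023), (Lyra, 2023), (Nova, 2023), (Omega, 2000), (Zephyr, 2023)} (27 duplicate(s) eliminated).

{(Alpha, 2000), (Alpha, 2023), (Atlas, 2023), (Beta, 2000), (Delta, 2023), (Lyra, 2023), (Nova, 2023), (Omega, 2000), (Zephyr, 2023)}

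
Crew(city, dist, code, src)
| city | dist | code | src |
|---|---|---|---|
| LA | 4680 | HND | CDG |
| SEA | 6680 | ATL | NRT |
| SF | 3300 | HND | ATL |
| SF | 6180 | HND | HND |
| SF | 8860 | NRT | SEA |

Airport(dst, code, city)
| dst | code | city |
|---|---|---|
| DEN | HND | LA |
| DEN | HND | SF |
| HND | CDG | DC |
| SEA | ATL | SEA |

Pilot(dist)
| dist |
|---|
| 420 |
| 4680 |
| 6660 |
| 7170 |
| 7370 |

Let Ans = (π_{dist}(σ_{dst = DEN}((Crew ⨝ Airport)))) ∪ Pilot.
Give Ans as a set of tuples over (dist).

{3300, 420, 4680, 6180, 6660, 7170, 7370}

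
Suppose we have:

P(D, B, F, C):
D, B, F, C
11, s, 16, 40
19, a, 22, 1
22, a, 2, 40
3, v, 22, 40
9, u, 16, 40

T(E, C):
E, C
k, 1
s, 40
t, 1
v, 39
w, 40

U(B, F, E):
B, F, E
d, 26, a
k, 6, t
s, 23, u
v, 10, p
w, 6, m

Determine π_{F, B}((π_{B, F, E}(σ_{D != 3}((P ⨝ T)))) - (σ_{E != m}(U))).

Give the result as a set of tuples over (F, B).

{(16, s), (16, u), (2, a), (22, a)}

Joining P and T on C yields {(11, s, 16, 40, s), (11, s, 16, 40, w), (19, a, 22, 1, k), (19, a, 22, 1, t), (22, a, 2, 40, s), (22, a, 2, 40, w), (3, v, 22, 40, s), (3, v, 22, 40, w), (9, u, 16, 40, s), (9, u, 16, 40, w)}.
Selection D != 3: {(11, s, 16, 40, s), (11, s, 16, 40, w), (19, a, 22, 1, k), (19, a, 22, 1, t), (22, a, 2, 40, s), (22, a, 2, 40, w), (9, u, 16, 40, s), (9, u, 16, 40, w)}
π_{B, F, E} gives {(a, 2, s), (a, 2, w), (a, 22, k), (a, 22, t), (s, 16, s), (s, 16, w), (u, 16, s), (u, 16, w)}.
Selection E != m: {(d, 26, a), (k, 6, t), (s, 23, u), (v, 10, p)}
Set difference of the two operands is {(a, 2, s), (a, 2, w), (a, 22, k), (a, 22, t), (s, 16, s), (s, 16, w), (u, 16, s), (u, 16, w)}.
π_{F, B} gives {(16, s), (16, u), (2, a), (22, a)} (4 duplicate(s) eliminated).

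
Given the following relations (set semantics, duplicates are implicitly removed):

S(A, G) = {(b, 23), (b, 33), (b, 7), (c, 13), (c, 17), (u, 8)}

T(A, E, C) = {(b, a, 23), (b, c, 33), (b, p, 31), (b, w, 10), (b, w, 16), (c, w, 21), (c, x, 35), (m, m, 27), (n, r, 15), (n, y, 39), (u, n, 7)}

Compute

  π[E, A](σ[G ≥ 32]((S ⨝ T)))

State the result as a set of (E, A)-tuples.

Joining S and T on A yields {(b, 23, a, 23), (b, 23, c, 33), (b, 23, p, 31), (b, 23, w, 10), (b, 23, w, 16), (b, 33, a, 23), (b, 33, c, 33), (b, 33, p, 31), (b, 33, w, 10), (b, 33, w, 16), (b, 7, a, 23), (b, 7, c, 33), (b, 7, p, 31), (b, 7, w, 10), (b, 7, w, 16), (c, 13, w, 21), (c, 13, x, 35), (c, 17, w, 21), (c, 17, x, 35), (u, 8, n, 7)}.
Selection G ≥ 32: {(b, 33, a, 23), (b, 33, c, 33), (b, 33, p, 31), (b, 33, w, 10), (b, 33, w, 16)}
Projecting to E, A (1 duplicate(s) eliminated): {(a, b), (c, b), (p, b), (w, b)}

{(a, b), (c, b), (p, b), (w, b)}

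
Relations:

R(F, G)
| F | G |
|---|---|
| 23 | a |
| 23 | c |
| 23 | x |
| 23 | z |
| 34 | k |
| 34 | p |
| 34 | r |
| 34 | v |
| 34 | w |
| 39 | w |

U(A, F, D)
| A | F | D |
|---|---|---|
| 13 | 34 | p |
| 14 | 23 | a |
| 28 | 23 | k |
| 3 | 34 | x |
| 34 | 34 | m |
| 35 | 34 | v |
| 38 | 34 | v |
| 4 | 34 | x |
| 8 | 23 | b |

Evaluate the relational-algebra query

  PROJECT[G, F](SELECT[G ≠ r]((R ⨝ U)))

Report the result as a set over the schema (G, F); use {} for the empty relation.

{(a, 23), (c, 23), (k, 34), (p, 34), (v, 34), (w, 34), (x, 23), (z, 23)}

Natural join on F: {(23, a, 14, a), (23, a, 28, k), (23, a, 8, b), (23, c, 14, a), (23, c, 28, k), (23, c, 8, b), (23, x, 14, a), (23, x, 28, k), (23, x, 8, b), (23, z, 14, a), (23, z, 28, k), (23, z, 8, b), (34, k, 13, p), (34, k, 3, x), (34, k, 34, m), (34, k, 35, v), (34, k, 38, v), (34, k, 4, x), (34, p, 13, p), (34, p, 3, x), (34, p, 34, m), (34, p, 35, v), (34, p, 38, v), (34, p, 4, x), (34, r, 13, p), (34, r, 3, x), (34, r, 34, m), (34, r, 35, v), (34, r, 38, v), (34, r, 4, x), (34, v, 13, p), (34, v, 3, x), (34, v, 34, m), (34, v, 35, v), (34, v, 38, v), (34, v, 4, x), (34, w, 13, p), (34, w, 3, x), (34, w, 34, m), (34, w, 35, v), (34, w, 38, v), (34, w, 4, x)}
Selection G ≠ r: {(23, a, 14, a), (23, a, 28, k), (23, a, 8, b), (23, c, 14, a), (23, c, 28, k), (23, c, 8, b), (23, x, 14, a), (23, x, 28, k), (23, x, 8, b), (23, z, 14, a), (23, z, 28, k), (23, z, 8, b), (34, k, 13, p), (34, k, 3, x), (34, k, 34, m), (34, k, 35, v), (34, k, 38, v), (34, k, 4, x), (34, p, 13, p), (34, p, 3, x), (34, p, 34, m), (34, p, 35, v), (34, p, 38, v), (34, p, 4, x), (34, v, 13, p), (34, v, 3, x), (34, v, 34, m), (34, v, 35, v), (34, v, 38, v), (34, v, 4, x), (34, w, 13, p), (34, w, 3, x), (34, w, 34, m), (34, w, 35, v), (34, w, 38, v), (34, w, 4, x)}
Projecting to G, F (28 duplicate(s) eliminated): {(a, 23), (c, 23), (k, 34), (p, 34), (v, 34), (w, 34), (x, 23), (z, 23)}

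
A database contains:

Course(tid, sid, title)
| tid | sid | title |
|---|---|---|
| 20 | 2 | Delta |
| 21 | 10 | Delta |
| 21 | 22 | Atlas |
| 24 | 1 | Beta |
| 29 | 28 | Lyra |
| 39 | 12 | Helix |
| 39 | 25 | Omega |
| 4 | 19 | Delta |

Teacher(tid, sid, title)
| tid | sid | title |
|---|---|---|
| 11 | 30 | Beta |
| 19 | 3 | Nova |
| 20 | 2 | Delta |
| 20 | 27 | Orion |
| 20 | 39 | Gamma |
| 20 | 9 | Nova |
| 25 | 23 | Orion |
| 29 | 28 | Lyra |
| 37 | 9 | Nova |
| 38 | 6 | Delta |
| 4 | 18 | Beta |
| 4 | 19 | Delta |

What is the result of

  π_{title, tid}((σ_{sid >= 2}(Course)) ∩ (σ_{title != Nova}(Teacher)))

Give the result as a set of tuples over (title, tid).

Apply σ_{sid >= 2}; surviving tuples: {(20, 2, Delta), (21, 10, Delta), (21, 22, Atlas), (29, 28, Lyra), (39, 12, Helix), (39, 25, Omega), (4, 19, Delta)}
Apply σ_{title != Nova}; surviving tuples: {(11, 30, Beta), (20, 2, Delta), (20, 27, Orion), (20, 39, Gamma), (25, 23, Orion), (29, 28, Lyra), (38, 6, Delta), (4, 18, Beta), (4, 19, Delta)}
Taking the intersection: {(20, 2, Delta), (29, 28, Lyra), (4, 19, Delta)}
Keep only column(s) title, tid: {(Delta, 20), (Delta, 4), (Lyra, 29)}

{(Delta, 20), (Delta, 4), (Lyra, 29)}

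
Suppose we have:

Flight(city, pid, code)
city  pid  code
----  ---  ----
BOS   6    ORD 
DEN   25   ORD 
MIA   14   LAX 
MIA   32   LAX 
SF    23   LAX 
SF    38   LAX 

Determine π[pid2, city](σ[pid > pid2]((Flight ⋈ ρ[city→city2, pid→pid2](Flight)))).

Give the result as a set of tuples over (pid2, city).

{(14, MIA), (14, SF), (23, MIA), (23, SF), (32, SF), (6, DEN)}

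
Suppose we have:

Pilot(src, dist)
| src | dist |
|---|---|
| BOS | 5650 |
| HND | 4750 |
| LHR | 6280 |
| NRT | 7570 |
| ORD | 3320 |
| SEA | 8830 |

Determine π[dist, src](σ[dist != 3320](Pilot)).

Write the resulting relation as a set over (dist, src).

{(4750, HND), (5650, BOS), (6280, LHR), (7570, NRT), (8830, SEA)}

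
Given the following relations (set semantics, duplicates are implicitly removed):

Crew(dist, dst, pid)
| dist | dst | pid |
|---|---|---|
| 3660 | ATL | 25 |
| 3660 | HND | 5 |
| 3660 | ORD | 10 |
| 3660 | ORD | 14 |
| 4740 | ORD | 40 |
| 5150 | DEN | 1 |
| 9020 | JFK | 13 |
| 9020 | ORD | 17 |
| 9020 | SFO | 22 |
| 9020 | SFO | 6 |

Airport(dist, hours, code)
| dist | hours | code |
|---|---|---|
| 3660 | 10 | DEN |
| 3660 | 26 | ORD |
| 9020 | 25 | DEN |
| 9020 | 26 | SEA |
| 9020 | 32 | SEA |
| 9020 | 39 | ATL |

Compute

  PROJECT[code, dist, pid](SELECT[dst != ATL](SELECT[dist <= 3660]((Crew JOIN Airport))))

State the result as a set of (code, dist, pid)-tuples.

Natural join on dist: {(3660, ATL, 25, 10, DEN), (3660, ATL, 25, 26, ORD), (3660, HND, 5, 10, DEN), (3660, HND, 5, 26, ORD), (3660, ORD, 10, 10, DEN), (3660, ORD, 10, 26, ORD), (3660, ORD, 14, 10, DEN), (3660, ORD, 14, 26, ORD), (9020, JFK, 13, 25, DEN), (9020, JFK, 13, 26, SEA), (9020, JFK, 13, 32, SEA), (9020, JFK, 13, 39, ATL), (9020, ORD, 17, 25, DEN), (9020, ORD, 17, 26, SEA), (9020, ORD, 17, 32, SEA), (9020, ORD, 17, 39, ATL), (9020, SFO, 22, 25, DEN), (9020, SFO, 22, 26, SEA), (9020, SFO, 22, 32, SEA), (9020, SFO, 22, 39, ATL), (9020, SFO, 6, 25, DEN), (9020, SFO, 6, 26, SEA), (9020, SFO, 6, 32, SEA), (9020, SFO, 6, 39, ATL)}
σ[dist <= 3660]: keep tuples satisfying dist <= 3660 → {(3660, ATL, 25, 10, DEN), (3660, ATL, 25, 26, ORD), (3660, HND, 5, 10, DEN), (3660, HND, 5, 26, ORD), (3660, ORD, 10, 10, DEN), (3660, ORD, 10, 26, ORD), (3660, ORD, 14, 10, DEN), (3660, ORD, 14, 26, ORD)}
σ[dst != ATL]: keep tuples satisfying dst != ATL → {(3660, HND, 5, 10, DEN), (3660, HND, 5, 26, ORD), (3660, ORD, 10, 10, DEN), (3660, ORD, 10, 26, ORD), (3660, ORD, 14, 10, DEN), (3660, ORD, 14, 26, ORD)}
π_{code, dist, pid} gives {(DEN, 3660, 10), (DEN, 3660, 14), (DEN, 3660, 5), (ORD, 3660, 10), (ORD, 3660, 14), (ORD, 3660, 5)}.

{(DEN, 3660, 10), (DEN, 3660, 14), (DEN, 3660, 5), (ORD, 3660, 10), (ORD, 3660, 14), (ORD, 3660, 5)}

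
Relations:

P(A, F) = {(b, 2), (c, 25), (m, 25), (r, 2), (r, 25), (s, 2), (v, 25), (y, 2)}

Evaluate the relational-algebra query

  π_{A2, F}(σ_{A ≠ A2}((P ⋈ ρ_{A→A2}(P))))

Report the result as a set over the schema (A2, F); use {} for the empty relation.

{(b, 2), (c, 25), (m, 25), (r, 2), (r, 25), (s, 2), (v, 25), (y, 2)}

ρ[A→A2]: schema becomes (A2, F); tuples unchanged.
P ⋈ ρ_{A→A2}(P) (natural join on F): {(b, 2, b), (b, 2, r), (b, 2, s), (b, 2, y), (c, 25, c), (c, 25, m), (c, 25, r), (c, 25, v), (m, 25, c), (m, 25, m), (m, 25, r), (m, 25, v), (r, 2, b), (r, 2, r), (r, 2, s), (r, 2, y), (r, 25, c), (r, 25, m), (r, 25, r), (r, 25, v), (s, 2, b), (s, 2, r), (s, 2, s), (s, 2, y), (v, 25, c), (v, 25, m), (v, 25, r), (v, 25, v), (y, 2, b), (y, 2, r), (y, 2, s), (y, 2, y)}
Selection A ≠ A2: {(b, 2, r), (b, 2, s), (b, 2, y), (c, 25, m), (c, 25, r), (c, 25, v), (m, 25, c), (m, 25, r), (m, 25, v), (r, 2, b), (r, 2, s), (r, 2, y), (r, 25, c), (r, 25, m), (r, 25, v), (s, 2, b), (s, 2, r), (s, 2, y), (v, 25, c), (v, 25, m), (v, 25, r), (y, 2, b), (y, 2, r), (y, 2, s)}
Projecting to A2, F (16 duplicate(s) eliminated): {(b, 2), (c, 25), (m, 25), (r, 2), (r, 25), (s, 2), (v, 25), (y, 2)}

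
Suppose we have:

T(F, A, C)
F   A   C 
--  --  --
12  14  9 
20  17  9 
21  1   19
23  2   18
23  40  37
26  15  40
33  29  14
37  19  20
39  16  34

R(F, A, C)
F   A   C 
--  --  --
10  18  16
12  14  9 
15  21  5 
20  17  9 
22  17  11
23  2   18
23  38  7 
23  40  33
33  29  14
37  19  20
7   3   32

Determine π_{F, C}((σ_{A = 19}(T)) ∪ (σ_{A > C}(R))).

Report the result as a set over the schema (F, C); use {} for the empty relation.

Filtering on A = 19 leaves {(37, 19, 20)}.
Filtering on A > C leaves {(10, 18, 16), (12, 14, 9), (15, 21, 5), (20, 17, 9), (22, 17, 11), (23, 38, 7), (23, 40, 33), (33, 29, 14)}.
Set union of the two operands is {(10, 18, 16), (12, 14, 9), (15, 21, 5), (20, 17, 9), (22, 17, 11), (23, 38, 7), (23, 40, 33), (33, 29, 14), (37, 19, 20)}.
Keep only column(s) F, C: {(10, 16), (12, 9), (15, 5), (20, 9), (22, 11), (23, 33), (23, 7), (33, 14), (37, 20)}

{(10, 16), (12, 9), (15, 5), (20, 9), (22, 11), (23, 33), (23, 7), (33, 14), (37, 20)}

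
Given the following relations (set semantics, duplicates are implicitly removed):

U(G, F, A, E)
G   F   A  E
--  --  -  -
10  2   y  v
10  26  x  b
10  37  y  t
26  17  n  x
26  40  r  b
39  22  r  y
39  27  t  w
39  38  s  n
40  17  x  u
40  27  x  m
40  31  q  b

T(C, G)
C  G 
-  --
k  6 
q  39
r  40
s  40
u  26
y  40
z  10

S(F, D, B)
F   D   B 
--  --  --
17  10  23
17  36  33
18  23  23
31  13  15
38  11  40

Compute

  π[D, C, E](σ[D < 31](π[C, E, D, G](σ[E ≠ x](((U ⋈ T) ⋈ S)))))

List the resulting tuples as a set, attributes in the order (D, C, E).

U ⋈ T (natural join on G): {(10, 2, y, v, z), (10, 26, x, b, z), (10, 37, y, t, z), (26, 17, n, x, u), (26, 40, r, b, u), (39, 22, r, y, q), (39, 27, t, w, q), (39, 38, s, n, q), (40, 17, x, u, r), (40, 17, x, u, s), (40, 17, x, u, y), (40, 27, x, m, r), (40, 27, x, m, s), (40, 27, x, m, y), (40, 31, q, b, r), (40, 31, q, b, s), (40, 31, q, b, y)}
(U ⋈ T) ⋈ S (natural join on F): {(26, 17, n, x, u, 10, 23), (26, 17, n, x, u, 36, 33), (39, 38, s, n, q, 11, 40), (40, 17, x, u, r, 10, 23), (40, 17, x, u, r, 36, 33), (40, 17, x, u, s, 10, 23), (40, 17, x, u, s, 36, 33), (40, 17, x, u, y, 10, 23), (40, 17, x, u, y, 36, 33), (40, 31, q, b, r, 13, 15), (40, 31, q, b, s, 13, 15), (40, 31, q, b, y, 13, 15)}
Selection E ≠ x: {(39, 38, s, n, q, 11, 40), (40, 17, x, u, r, 10, 23), (40, 17, x, u, r, 36, 33), (40, 17, x, u, s, 10, 23), (40, 17, x, u, s, 36, 33), (40, 17, x, u, y, 10, 23), (40, 17, x, u, y, 36, 33), (40, 31, q, b, r, 13, 15), (40, 31, q, b, s, 13, 15), (40, 31, q, b, y, 13, 15)}
Keep only column(s) C, E, D, G: {(q, n, 11, 39), (r, b, 13, 40), (r, u, 10, 40), (r, u, 36, 40), (s, b, 13, 40), (s, u, 10, 40), (s, u, 36, 40), (y, b, 13, 40), (y, u, 10, 40), (y, u, 36, 40)}
Selection D < 31: {(q, n, 11, 39), (r, b, 13, 40), (r, u, 10, 40), (s, b, 13, 40), (s, u, 10, 40), (y, b, 13, 40), (y, u, 10, 40)}
Keep only column(s) D, C, E: {(10, r, u), (10, s, u), (10, y, u), (11, q, n), (13, r, b), (13, s, b), (13, y, b)}

{(10, r, u), (10, s, u), (10, y, u), (11, q, n), (13, r, b), (13, s, b), (13, y, b)}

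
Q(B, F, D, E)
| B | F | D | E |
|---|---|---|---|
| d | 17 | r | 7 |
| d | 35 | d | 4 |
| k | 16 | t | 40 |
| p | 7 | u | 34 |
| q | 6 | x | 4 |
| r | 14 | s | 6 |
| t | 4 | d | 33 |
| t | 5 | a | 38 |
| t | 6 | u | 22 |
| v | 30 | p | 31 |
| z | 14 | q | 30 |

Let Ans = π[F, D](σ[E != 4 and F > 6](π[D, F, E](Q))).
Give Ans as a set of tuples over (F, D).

{(14, q), (14, s), (16, t), (17, r), (30, p), (7, u)}

π_{D, F, E} gives {(a, 5, 38), (d, 35, 4), (d, 4, 33), (p, 30, 31), (q, 14, 30), (r, 17, 7), (s, 14, 6), (t, 16, 40), (u, 6, 22), (u, 7, 34), (x, 6, 4)}.
Filtering on E != 4 and F > 6 leaves {(p, 30, 31), (q, 14, 30), (r, 17, 7), (s, 14, 6), (t, 16, 40), (u, 7, 34)}.
π_{F, D} gives {(14, q), (14, s), (16, t), (17, r), (30, p), (7, u)}.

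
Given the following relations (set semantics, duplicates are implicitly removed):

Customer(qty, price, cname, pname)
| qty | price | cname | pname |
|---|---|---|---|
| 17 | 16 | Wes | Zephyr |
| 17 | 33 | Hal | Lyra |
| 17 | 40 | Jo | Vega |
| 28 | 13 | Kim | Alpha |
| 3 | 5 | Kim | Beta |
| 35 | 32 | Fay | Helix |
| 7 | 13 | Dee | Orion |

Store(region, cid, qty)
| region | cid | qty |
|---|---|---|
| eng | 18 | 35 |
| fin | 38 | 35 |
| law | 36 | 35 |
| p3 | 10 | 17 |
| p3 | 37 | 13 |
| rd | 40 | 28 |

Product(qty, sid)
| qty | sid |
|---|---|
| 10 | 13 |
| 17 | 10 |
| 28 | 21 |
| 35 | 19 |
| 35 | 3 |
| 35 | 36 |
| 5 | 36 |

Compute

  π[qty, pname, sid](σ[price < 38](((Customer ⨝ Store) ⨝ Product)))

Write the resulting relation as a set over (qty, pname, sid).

Customer ⋈ Store (natural join on qty): {(17, 16, Wes, Zephyr, p3, 10), (17, 33, Hal, Lyra, p3, 10), (17, 40, Jo, Vega, p3, 10), (28, 13, Kim, Alpha, rd, 40), (35, 32, Fay, Helix, eng, 18), (35, 32, Fay, Helix, fin, 38), (35, 32, Fay, Helix, law, 36)}
(Customer ⨝ Store) ⋈ Product (natural join on qty): {(17, 16, Wes, Zephyr, p3, 10, 10), (17, 33, Hal, Lyra, p3, 10, 10), (17, 40, Jo, Vega, p3, 10, 10), (28, 13, Kim, Alpha, rd, 40, 21), (35, 32, Fay, Helix, eng, 18, 19), (35, 32, Fay, Helix, eng, 18, 3), (35, 32, Fay, Helix, eng, 18, 36), (35, 32, Fay, Helix, fin, 38, 19), (35, 32, Fay, Helix, fin, 38, 3), (35, 32, Fay, Helix, fin, 38, 36), (35, 32, Fay, Helix, law, 36, 19), (35, 32, Fay, Helix, law, 36, 3), (35, 32, Fay, Helix, law, 36, 36)}
σ[price < 38]: keep tuples satisfying price < 38 → {(17, 16, Wes, Zephyr, p3, 10, 10), (17, 33, Hal, Lyra, p3, 10, 10), (28, 13, Kim, Alpha, rd, 40, 21), (35, 32, Fay, Helix, eng, 18, 19), (35, 32, Fay, Helix, eng, 18, 3), (35, 32, Fay, Helix, eng, 18, 36), (35, 32, Fay, Helix, fin, 38, 19), (35, 32, Fay, Helix, fin, 38, 3), (35, 32, Fay, Helix, fin, 38, 36), (35, 32, Fay, Helix, law, 36, 19), (35, 32, Fay, Helix, law, 36, 3), (35, 32, Fay, Helix, law, 36, 36)}
π[qty, pname, sid]: project onto (qty, pname, sid) (6 duplicate(s) eliminated) → {(17, Lyra, 10), (17, Zephyr, 10), (28, Alpha, 21), (35, Helix, 19), (35, Helix, 3), (35, Helix, 36)}

{(17, Lyra, 10), (17, Zephyr, 10), (28, Alpha, 21), (35, Helix, 19), (35, Helix, 3), (35, Helix, 36)}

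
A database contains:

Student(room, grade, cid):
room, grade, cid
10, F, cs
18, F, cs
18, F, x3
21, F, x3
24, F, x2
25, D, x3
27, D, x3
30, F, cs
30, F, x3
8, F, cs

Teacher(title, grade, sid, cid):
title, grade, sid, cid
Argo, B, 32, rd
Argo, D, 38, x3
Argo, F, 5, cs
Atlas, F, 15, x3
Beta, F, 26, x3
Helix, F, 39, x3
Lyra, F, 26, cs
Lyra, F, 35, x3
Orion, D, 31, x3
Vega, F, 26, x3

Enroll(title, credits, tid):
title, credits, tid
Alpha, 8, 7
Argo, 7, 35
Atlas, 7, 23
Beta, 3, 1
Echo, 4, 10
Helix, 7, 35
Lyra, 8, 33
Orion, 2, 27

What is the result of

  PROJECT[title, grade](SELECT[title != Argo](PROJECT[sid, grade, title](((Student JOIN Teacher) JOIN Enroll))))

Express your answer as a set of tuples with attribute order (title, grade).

Joining Student and Teacher on grade, cid yields {(10, F, cs, Argo, 5), (10, F, cs, Lyra, 26), (18, F, cs, Argo, 5), (18, F, cs, Lyra, 26), (18, F, x3, Atlas, 15), (18, F, x3, Beta, 26), (18, F, x3, Helix, 39), (18, F, x3, Lyra, 35), (18, F, x3, Vega, 26), (21, F, x3, Atlas, 15), (21, F, x3, Beta, 26), (21, F, x3, Helix, 39), (21, F, x3, Lyra, 35), (21, F, x3, Vega, 26), (25, D, x3, Argo, 38), (25, D, x3, Orion, 31), (27, D, x3, Argo, 38), (27, D, x3, Orion, 31), (30, F, cs, Argo, 5), (30, F, cs, Lyra, 26), (30, F, x3, Atlas, 15), (30, F, x3, Beta, 26), (30, F, x3, Helix, 39), (30, F, x3, Lyra, 35), (30, F, x3, Vega, 26), (8, F, cs, Argo, 5), (8, F, cs, Lyra, 26)}.
Joining (Student JOIN Teacher) and Enroll on title yields {(10, F, cs, Argo, 5, 7, 35), (10, F, cs, Lyra, 26, 8, 33), (18, F, cs, Argo, 5, 7, 35), (18, F, cs, Lyra, 26, 8, 33), (18, F, x3, Atlas, 15, 7, 23), (18, F, x3, Beta, 26, 3, 1), (18, F, x3, Helix, 39, 7, 35), (18, F, x3, Lyra, 35, 8, 33), (21, F, x3, Atlas, 15, 7, 23), (21, F, x3, Beta, 26, 3, 1), (21, F, x3, Helix, 39, 7, 35), (21, F, x3, Lyra, 35, 8, 33), (25, D, x3, Argo, 38, 7, 35), (25, D, x3, Orion, 31, 2, 27), (27, D, x3, Argo, 38, 7, 35), (27, D, x3, Orion, 31, 2, 27), (30, F, cs, Argo, 5, 7, 35), (30, F, cs, Lyra, 26, 8, 33), (30, F, x3, Atlas, 15, 7, 23), (30, F, x3, Beta, 26, 3, 1), (30, F, x3, Helix, 39, 7, 35), (30, F, x3, Lyra, 35, 8, 33), (8, F, cs, Argo, 5, 7, 35), (8, F, cs, Lyra, 26, 8, 33)}.
π_{sid, grade, title} gives {(15, F, Atlas), (26, F, Beta), (26, F, Lyra), (31, D, Orion), (35, F, Lyra), (38, D, Argo), (39, F, Helix), (5, F, Argo)} (16 duplicate(s) eliminated).
σ[title != Argo]: keep tuples satisfying title != Argo → {(15, F, Atlas), (26, F, Beta), (26, F, Lyra), (31, D, Orion), (35, F, Lyra), (39, F, Helix)}
π_{title, grade} gives {(Atlas, F), (Beta, F), (Helix, F), (Lyra, F), (Orion, D)} (1 duplicate(s) eliminated).

{(Atlas, F), (Beta, F), (Helix, F), (Lyra, F), (Orion, D)}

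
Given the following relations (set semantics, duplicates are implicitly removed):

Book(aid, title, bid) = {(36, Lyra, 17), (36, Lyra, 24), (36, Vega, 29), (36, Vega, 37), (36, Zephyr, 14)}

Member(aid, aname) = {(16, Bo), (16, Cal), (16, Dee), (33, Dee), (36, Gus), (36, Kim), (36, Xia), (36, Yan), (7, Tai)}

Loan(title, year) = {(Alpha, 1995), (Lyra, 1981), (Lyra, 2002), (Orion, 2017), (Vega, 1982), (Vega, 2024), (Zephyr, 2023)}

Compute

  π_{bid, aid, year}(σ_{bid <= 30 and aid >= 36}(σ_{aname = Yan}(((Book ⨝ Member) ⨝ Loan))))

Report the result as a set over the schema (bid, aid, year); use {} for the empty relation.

Joining Book and Member on aid yields {(36, Lyra, 17, Gus), (36, Lyra, 17, Kim), (36, Lyra, 17, Xia), (36, Lyra, 17, Yan), (36, Lyra, 24, Gus), (36, Lyra, 24, Kim), (36, Lyra, 24, Xia), (36, Lyra, 24, Yan), (36, Vega, 29, Gus), (36, Vega, 29, Kim), (36, Vega, 29, Xia), (36, Vega, 29, Yan), (36, Vega, 37, Gus), (36, Vega, 37, Kim), (36, Vega, 37, Xia), (36, Vega, 37, Yan), (36, Zephyr, 14, Gus), (36, Zephyr, 14, Kim), (36, Zephyr, 14, Xia), (36, Zephyr, 14, Yan)}.
Joining (Book ⨝ Member) and Loan on title yields {(36, Lyra, 17, Gus, 1981), (36, Lyra, 17, Gus, 2002), (36, Lyra, 17, Kim, 1981), (36, Lyra, 17, Kim, 2002), (36, Lyra, 17, Xia, 1981), (36, Lyra, 17, Xia, 2002), (36, Lyra, 17, Yan, 1981), (36, Lyra, 17, Yan, 2002), (36, Lyra, 24, Gus, 1981), (36, Lyra, 24, Gus, 2002), (36, Lyra, 24, Kim, 1981), (36, Lyra, 24, Kim, 2002), (36, Lyra, 24, Xia, 1981), (36, Lyra, 24, Xia, 2002), (36, Lyra, 24, Yan, 1981), (36, Lyra, 24, Yan, 2002), (36, Vega, 29, Gus, 1982), (36, Vega, 29, Gus, 2024), (36, Vega, 29, Kim, 1982), (36, Vega, 29, Kim, 2024), (36, Vega, 29, Xia, 1982), (36, Vega, 29, Xia, 2024), (36, Vega, 29, Yan, 1982), (36, Vega, 29, Yan, 2024), (36, Vega, 37, Gus, 1982), (36, Vega, 37, Gus, 2024), (36, Vega, 37, Kim, 1982), (36, Vega, 37, Kim, 2024), (36, Vega, 37, Xia, 1982), (36, Vega, 37, Xia, 2024), (36, Vega, 37, Yan, 1982), (36, Vega, 37, Yan, 2024), (36, Zephyr, 14, Gus, 2023), (36, Zephyr, 14, Kim, 2023), (36, Zephyr, 14, Xia, 2023), (36, Zephyr, 14, Yan, 2023)}.
Selection aname = Yan: {(36, Lyra, 17, Yan, 1981), (36, Lyra, 17, Yan, 2002), (36, Lyra, 24, Yan, 1981), (36, Lyra, 24, Yan, 2002), (36, Vega, 29, Yan, 1982), (36, Vega, 29, Yan, 2024), (36, Vega, 37, Yan, 1982), (36, Vega, 37, Yan, 2024), (36, Zephyr, 14, Yan, 2023)}
Selection bid <= 30 and aid >= 36: {(36, Lyra, 17, Yan, 1981), (36, Lyra, 17, Yan, 2002), (36, Lyra, 24, Yan, 1981), (36, Lyra, 24, Yan, 2002), (36, Vega, 29, Yan, 1982), (36, Vega, 29, Yan, 2024), (36, Zephyr, 14, Yan, 2023)}
Projecting to bid, aid, year: {(14, 36, 2023), (17, 36, 1981), (17, 36, 2002), (24, 36, 1981), (24, 36, 2002), (29, 36, 1982), (29, 36, 2024)}

{(14, 36, 2023), (17, 36, 1981), (17, 36, 2002), (24, 36, 1981), (24, 36, 2002), (29, 36, 1982), (29, 36, 2024)}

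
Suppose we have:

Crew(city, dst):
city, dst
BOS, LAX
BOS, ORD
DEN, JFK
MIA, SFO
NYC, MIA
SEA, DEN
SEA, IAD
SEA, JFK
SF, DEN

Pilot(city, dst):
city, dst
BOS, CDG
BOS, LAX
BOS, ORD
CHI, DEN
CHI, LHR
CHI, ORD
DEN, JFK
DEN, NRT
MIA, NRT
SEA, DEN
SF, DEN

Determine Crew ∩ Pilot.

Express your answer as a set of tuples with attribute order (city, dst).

{(BOS, LAX), (BOS, ORD), (DEN, JFK), (SEA, DEN), (SF, DEN)}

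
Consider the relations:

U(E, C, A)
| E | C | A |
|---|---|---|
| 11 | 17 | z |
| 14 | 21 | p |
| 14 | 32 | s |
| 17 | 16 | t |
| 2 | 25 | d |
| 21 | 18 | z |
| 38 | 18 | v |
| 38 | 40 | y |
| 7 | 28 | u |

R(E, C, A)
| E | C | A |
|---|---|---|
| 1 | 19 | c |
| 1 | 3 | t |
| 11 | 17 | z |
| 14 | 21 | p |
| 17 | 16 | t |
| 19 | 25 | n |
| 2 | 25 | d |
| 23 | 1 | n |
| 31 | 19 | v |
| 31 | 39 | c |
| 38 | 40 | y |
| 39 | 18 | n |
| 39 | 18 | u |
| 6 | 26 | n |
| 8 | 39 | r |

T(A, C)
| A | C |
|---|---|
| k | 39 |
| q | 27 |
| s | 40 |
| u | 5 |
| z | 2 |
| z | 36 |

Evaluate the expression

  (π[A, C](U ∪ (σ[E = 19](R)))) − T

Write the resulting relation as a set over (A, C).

{(d, 25), (n, 25), (p, 21), (s, 32), (t, 16), (u, 28), (v, 18), (y, 40), (z, 17), (z, 18)}

σ[E = 19]: keep tuples satisfying E = 19 → {(19, 25, n)}
Union: {(11, 17, z), (14, 21, p), (14, 32, s), (17, 16, t), (2, 25, d), (21, 18, z), (38, 18, v), (38, 40, y), (7, 28, u)} with {(19, 25, n)} → {(11, 17, z), (14, 21, p), (14, 32, s), (17, 16, t), (19, 25, n), (2, 25, d), (21, 18, z), (38, 18, v), (38, 40, y), (7, 28, u)}
π_{A, C} gives {(d, 25), (n, 25), (p, 21), (s, 32), (t, 16), (u, 28), (v, 18), (y, 40), (z, 17), (z, 18)}.
Difference: {(d, 25), (n, 25), (p, 21), (s, 32), (t, 16), (u, 28), (v, 18), (y, 40), (z, 17), (z, 18)} with {(k, 39), (q, 27), (s, 40), (u, 5), (z, 2), (z, 36)} → {(d, 25), (n, 25), (p, 21), (s, 32), (t, 16), (u, 28), (v, 18), (y, 40), (z, 17), (z, 18)}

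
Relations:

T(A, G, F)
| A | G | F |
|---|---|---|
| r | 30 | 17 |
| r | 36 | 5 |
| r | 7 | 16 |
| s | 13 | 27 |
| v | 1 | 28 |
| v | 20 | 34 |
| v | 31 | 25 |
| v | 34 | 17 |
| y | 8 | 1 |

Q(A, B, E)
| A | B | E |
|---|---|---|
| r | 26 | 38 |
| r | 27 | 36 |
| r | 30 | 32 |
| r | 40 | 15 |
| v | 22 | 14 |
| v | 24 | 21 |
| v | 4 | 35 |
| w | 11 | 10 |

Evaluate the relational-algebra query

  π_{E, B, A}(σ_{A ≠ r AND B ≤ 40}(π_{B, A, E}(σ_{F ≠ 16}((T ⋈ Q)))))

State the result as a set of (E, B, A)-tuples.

Natural join on A: {(r, 30, 17, 26, 38), (r, 30, 17, 27, 36), (r, 30, 17, 30, 32), (r, 30, 17, 40, 15), (r, 36, 5, 26, 38), (r, 36, 5, 27, 36), (r, 36, 5, 30, 32), (r, 36, 5, 40, 15), (r, 7, 16, 26, 38), (r, 7, 16, 27, 36), (r, 7, 16, 30, 32), (r, 7, 16, 40, 15), (v, 1, 28, 22, 14), (v, 1, 28, 24, 21), (v, 1, 28, 4, 35), (v, 20, 34, 22, 14), (v, 20, 34, 24, 21), (v, 20, 34, 4, 35), (v, 31, 25, 22, 14), (v, 31, 25, 24, 21), (v, 31, 25, 4, 35), (v, 34, 17, 22, 14), (v, 34, 17, 24, 21), (v, 34, 17, 4, 35)}
Apply σ_{F ≠ 16}; surviving tuples: {(r, 30, 17, 26, 38), (r, 30, 17, 27, 36), (r, 30, 17, 30, 32), (r, 30, 17, 40, 15), (r, 36, 5, 26, 38), (r, 36, 5, 27, 36), (r, 36, 5, 30, 32), (r, 36, 5, 40, 15), (v, 1, 28, 22, 14), (v, 1, 28, 24, 21), (v, 1, 28, 4, 35), (v, 20, 34, 22, 14), (v, 20, 34, 24, 21), (v, 20, 34, 4, 35), (v, 31, 25, 22, 14), (v, 31, 25, 24, 21), (v, 31, 25, 4, 35), (v, 34, 17, 22, 14), (v, 34, 17, 24, 21), (v, 34, 17, 4, 35)}
π[B, A, E]: project onto (B, A, E) (13 duplicate(s) eliminated) → {(22, v, 14), (24, v, 21), (26, r, 38), (27, r, 36), (30, r, 32), (4, v, 35), (40, r, 15)}
Apply σ_{A ≠ r AND B ≤ 40}; surviving tuples: {(22, v, 14), (24, v, 21), (4, v, 35)}
π[E, B, A]: project onto (E, B, A) → {(14, 22, v), (21, 24, v), (35, 4, v)}

{(14, 22, v), (21, 24, v), (35, 4, v)}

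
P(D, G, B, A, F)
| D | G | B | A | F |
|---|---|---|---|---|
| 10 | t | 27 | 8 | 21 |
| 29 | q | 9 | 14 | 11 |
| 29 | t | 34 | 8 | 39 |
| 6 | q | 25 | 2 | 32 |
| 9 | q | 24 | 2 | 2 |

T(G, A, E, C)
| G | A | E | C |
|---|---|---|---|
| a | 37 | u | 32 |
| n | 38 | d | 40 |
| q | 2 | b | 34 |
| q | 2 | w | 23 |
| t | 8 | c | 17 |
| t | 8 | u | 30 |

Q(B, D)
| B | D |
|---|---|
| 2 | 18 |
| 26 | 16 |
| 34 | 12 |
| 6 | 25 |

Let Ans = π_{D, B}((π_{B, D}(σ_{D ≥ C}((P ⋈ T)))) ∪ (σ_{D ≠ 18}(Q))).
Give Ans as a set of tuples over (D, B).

{(12, 34), (16, 26), (25, 6), (29, 34)}

Natural join on G, A: {(10, t, 27, 8, 21, c, 17), (10, t, 27, 8, 21, u, 30), (29, t, 34, 8, 39, c, 17), (29, t, 34, 8, 39, u, 30), (6, q, 25, 2, 32, b, 34), (6, q, 25, 2, 32, w, 23), (9, q, 24, 2, 2, b, 34), (9, q, 24, 2, 2, w, 23)}
Selection D ≥ C: {(29, t, 34, 8, 39, c, 17)}
π[B, D]: project onto (B, D) → {(34, 29)}
Selection D ≠ 18: {(26, 16), (34, 12), (6, 25)}
Taking the union: {(26, 16), (34, 12), (34, 29), (6, 25)}
π[D, B]: project onto (D, B) → {(12, 34), (16, 26), (25, 6), (29, 34)}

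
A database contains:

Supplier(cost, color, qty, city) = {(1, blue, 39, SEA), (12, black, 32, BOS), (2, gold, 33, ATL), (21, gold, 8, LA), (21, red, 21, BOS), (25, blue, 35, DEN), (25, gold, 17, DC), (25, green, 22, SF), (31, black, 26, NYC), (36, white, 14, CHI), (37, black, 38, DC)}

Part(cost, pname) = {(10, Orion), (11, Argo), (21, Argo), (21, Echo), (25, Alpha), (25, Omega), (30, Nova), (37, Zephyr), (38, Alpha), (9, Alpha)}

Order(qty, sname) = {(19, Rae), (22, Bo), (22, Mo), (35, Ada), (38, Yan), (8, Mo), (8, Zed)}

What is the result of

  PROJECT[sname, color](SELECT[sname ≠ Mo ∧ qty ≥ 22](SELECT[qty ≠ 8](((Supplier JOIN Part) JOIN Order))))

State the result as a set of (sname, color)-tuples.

{(Ada, blue), (Bo, green), (Yan, black)}

Joining Supplier and Part on cost yields {(21, gold, 8, LA, Argo), (21, gold, 8, LA, Echo), (21, red, 21, BOS, Argo), (21, red, 21, BOS, Echo), (25, blue, 35, DEN, Alpha), (25, blue, 35, DEN, Omega), (25, gold, 17, DC, Alpha), (25, gold, 17, DC, Omega), (25, green, 22, SF, Alpha), (25, green, 22, SF, Omega), (37, black, 38, DC, Zephyr)}.
Joining (Supplier JOIN Part) and Order on qty yields {(21, gold, 8, LA, Argo, Mo), (21, gold, 8, LA, Argo, Zed), (21, gold, 8, LA, Echo, Mo), (21, gold, 8, LA, Echo, Zed), (25, blue, 35, DEN, Alpha, Ada), (25, blue, 35, DEN, Omega, Ada), (25, green, 22, SF, Alpha, Bo), (25, green, 22, SF, Alpha, Mo), (25, green, 22, SF, Omega, Bo), (25, green, 22, SF, Omega, Mo), (37, black, 38, DC, Zephyr, Yan)}.
Selection qty ≠ 8: {(25, blue, 35, DEN, Alpha, Ada), (25, blue, 35, DEN, Omega, Ada), (25, green, 22, SF, Alpha, Bo), (25, green, 22, SF, Alpha, Mo), (25, green, 22, SF, Omega, Bo), (25, green, 22, SF, Omega, Mo), (37, black, 38, DC, Zephyr, Yan)}
Selection sname ≠ Mo ∧ qty ≥ 22: {(25, blue, 35, DEN, Alpha, Ada), (25, blue, 35, DEN, Omega, Ada), (25, green, 22, SF, Alpha, Bo), (25, green, 22, SF, Omega, Bo), (37, black, 38, DC, Zephyr, Yan)}
π[sname, color]: project onto (sname, color) (2 duplicate(s) eliminated) → {(Ada, blue), (Bo, green), (Yan, black)}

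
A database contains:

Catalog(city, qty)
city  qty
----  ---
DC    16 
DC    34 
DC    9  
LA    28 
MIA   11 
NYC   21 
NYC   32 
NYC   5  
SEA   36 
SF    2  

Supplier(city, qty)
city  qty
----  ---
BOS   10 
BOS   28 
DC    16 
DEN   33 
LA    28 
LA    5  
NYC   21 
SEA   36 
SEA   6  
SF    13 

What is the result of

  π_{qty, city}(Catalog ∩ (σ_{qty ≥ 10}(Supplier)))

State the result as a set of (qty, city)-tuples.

Apply σ_{qty ≥ 10}; surviving tuples: {(BOS, 10), (BOS, 28), (DC, 16), (DEN, 33), (LA, 28), (NYC, 21), (SEA, 36), (SF, 13)}
Set intersection of the two operands is {(DC, 16), (LA, 28), (NYC, 21), (SEA, 36)}.
Projecting to qty, city: {(16, DC), (21, NYC), (28, LA), (36, SEA)}

{(16, DC), (21, NYC), (28, LA), (36, SEA)}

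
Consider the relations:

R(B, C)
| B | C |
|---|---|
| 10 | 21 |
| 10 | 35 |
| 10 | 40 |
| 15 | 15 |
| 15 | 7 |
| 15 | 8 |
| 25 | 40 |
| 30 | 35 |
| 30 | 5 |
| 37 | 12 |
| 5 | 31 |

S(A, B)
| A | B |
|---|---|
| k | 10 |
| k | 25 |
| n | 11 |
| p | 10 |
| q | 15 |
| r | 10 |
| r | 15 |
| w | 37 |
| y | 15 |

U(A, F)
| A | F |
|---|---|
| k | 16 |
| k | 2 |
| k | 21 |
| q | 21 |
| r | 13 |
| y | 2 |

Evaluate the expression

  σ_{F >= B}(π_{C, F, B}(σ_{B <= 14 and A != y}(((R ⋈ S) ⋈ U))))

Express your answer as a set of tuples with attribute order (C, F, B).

{(21, 13, 10), (21, 16, 10), (21, 21, 10), (35, 13, 10), (35, 16, 10), (35, 21, 10), (40, 13, 10), (40, 16, 10), (40, 21, 10)}

Joining R and S on B yields {(10, 21, k), (10, 21, p), (10, 21, r), (10, 35, k), (10, 35, p), (10, 35, r), (10, 40, k), (10, 40, p), (10, 40, r), (15, 15, q), (15, 15, r), (15, 15, y), (15, 7, q), (15, 7, r), (15, 7, y), (15, 8, q), (15, 8, r), (15, 8, y), (25, 40, k), (37, 12, w)}.
Joining (R ⋈ S) and U on A yields {(10, 21, k, 16), (10, 21, k, 2), (10, 21, k, 21), (10, 21, r, 13), (10, 35, k, 16), (10, 35, k, 2), (10, 35, k, 21), (10, 35, r, 13), (10, 40, k, 16), (10, 40, k, 2), (10, 40, k, 21), (10, 40, r, 13), (15, 15, q, 21), (15, 15, r, 13), (15, 15, y, 2), (15, 7, q, 21), (15, 7, r, 13), (15, 7, y, 2), (15, 8, q, 21), (15, 8, r, 13), (15, 8, y, 2), (25, 40, k, 16), (25, 40, k, 2), (25, 40, k, 21)}.
Apply σ_{B <= 14 and A != y}; surviving tuples: {(10, 21, k, 16), (10, 21, k, 2), (10, 21, k, 21), (10, 21, r, 13), (10, 35, k, 16), (10, 35, k, 2), (10, 35, k, 21), (10, 35, r, 13), (10, 40, k, 16), (10, 40, k, 2), (10, 40, k, 21), (10, 40, r, 13)}
π_{C, F, B} gives {(21, 13, 10), (21, 16, 10), (21, 2, 10), (21, 21, 10), (35, 13, 10), (35, 16, 10), (35, 2, 10), (35, 21, 10), (40, 13, 10), (40, 16, 10), (40, 2, 10), (40, 21, 10)}.
Apply σ_{F >= B}; surviving tuples: {(21, 13, 10), (21, 16, 10), (21, 21, 10), (35, 13, 10), (35, 16, 10), (35, 21, 10), (40, 13, 10), (40, 16, 10), (40, 21, 10)}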